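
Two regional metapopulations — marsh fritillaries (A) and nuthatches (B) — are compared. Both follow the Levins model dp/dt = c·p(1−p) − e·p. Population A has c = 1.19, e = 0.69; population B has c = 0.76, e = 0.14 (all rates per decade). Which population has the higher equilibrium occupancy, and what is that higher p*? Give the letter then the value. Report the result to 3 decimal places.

B, 0.816

A: p*_A = 1 − 0.69/1.19 = 0.4202.
B: p*_B = 1 − 0.14/0.76 = 0.8158.
B is higher at 0.8158.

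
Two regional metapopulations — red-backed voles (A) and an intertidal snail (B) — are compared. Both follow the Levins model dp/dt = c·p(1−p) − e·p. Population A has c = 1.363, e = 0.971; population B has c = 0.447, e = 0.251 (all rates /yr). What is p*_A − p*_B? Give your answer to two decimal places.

A: p*_A = 1 − 0.971/1.363 = 0.2876.
B: p*_B = 1 − 0.251/0.447 = 0.4385.
p*_A − p*_B = 0.2876 − 0.4385 = -0.1509.

-0.15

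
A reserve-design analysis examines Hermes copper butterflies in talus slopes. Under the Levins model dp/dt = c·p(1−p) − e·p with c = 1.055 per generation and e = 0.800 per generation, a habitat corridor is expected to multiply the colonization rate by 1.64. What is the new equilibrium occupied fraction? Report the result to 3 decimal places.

Before: p* = 1 − 0.800/1.055 = 0.2417.
After the change, c = 1.7302, e = 0.8, so p* = 1 − 0.8/1.7302 = 0.5376.

0.538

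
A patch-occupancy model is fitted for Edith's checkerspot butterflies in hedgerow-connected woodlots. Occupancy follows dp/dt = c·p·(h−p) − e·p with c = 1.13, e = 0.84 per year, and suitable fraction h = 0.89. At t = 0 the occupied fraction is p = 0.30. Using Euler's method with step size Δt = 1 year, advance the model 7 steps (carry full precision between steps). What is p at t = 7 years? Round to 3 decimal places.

Update rule: p ← p + [c·p·(h−p) − e·p]·Δt with Δt = 1.
p: 0.30000 → 0.24801  (Δp = -0.05199)
p: 0.24801 → 0.21960  (Δp = -0.02841)
p: 0.21960 → 0.20149  (Δp = -0.01811)
p: 0.20149 → 0.18900  (Δp = -0.01249)
p: 0.18900 → 0.17996  (Δp = -0.00905)
p: 0.17996 → 0.17318  (Δp = -0.00678)
p: 0.17318 → 0.16799  (Δp = -0.00519)

0.168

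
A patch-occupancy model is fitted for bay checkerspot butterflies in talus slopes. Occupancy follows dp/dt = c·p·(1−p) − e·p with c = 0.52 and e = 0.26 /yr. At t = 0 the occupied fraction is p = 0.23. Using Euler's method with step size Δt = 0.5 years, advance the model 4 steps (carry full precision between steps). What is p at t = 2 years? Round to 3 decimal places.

Update rule: p ← p + [c·p·(1−p) − e·p]·Δt with Δt = 0.5.
p: 0.23000 → 0.24615  (Δp = +0.01615)
p: 0.24615 → 0.26239  (Δp = +0.01625)
p: 0.26239 → 0.27860  (Δp = +0.01621)
p: 0.27860 → 0.29464  (Δp = +0.01604)

0.295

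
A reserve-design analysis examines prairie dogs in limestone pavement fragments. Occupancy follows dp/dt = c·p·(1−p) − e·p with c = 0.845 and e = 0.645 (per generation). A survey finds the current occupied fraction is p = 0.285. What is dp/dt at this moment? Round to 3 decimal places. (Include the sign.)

Colonization term: c·p·(1−p) = 0.845×0.285×0.7150 = 0.17219.
Extinction term: e·p = 0.18382.
dp/dt = 0.17219 − 0.18382 = -0.01164.

-0.012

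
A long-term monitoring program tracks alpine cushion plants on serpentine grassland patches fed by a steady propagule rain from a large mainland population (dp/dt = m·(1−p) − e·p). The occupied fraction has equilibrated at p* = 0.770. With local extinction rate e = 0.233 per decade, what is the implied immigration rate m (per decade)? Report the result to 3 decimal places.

0.780

At equilibrium m(1−p*) = e·p*, so m = e·p*/(1−p*).
m = 0.233 × 0.770 / 0.2300 = 0.1794/0.2300 = 0.7800.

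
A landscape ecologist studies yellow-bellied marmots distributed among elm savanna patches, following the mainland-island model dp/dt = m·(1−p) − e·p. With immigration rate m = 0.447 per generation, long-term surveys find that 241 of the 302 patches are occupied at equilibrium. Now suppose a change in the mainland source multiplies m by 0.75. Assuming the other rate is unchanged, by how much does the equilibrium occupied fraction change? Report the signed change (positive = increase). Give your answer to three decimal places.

-0.050

Observed p* = 241/302 = 0.79801.
Balance m(1−p*) = e·p* gives e = m(1−p*)/p* = 0.447×0.20199/0.79801 = 0.11314.
New p* = m/(m+e) = 0.33525/(0.33525+0.11314) = 0.74768.
Δp* = 0.74768 − 0.79801 = -0.05033.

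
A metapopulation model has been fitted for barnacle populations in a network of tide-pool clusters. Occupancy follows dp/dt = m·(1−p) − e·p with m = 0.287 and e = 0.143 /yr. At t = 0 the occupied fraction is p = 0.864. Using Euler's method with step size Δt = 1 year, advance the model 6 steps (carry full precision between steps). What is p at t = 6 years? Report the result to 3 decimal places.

Update rule: p ← p + [m·(1−p) − e·p]·Δt with Δt = 1.
t = 1: p = 0.86400 + (-0.08452) = 0.77948
t = 2: p = 0.77948 + (-0.04818) = 0.73130
t = 3: p = 0.73130 + (-0.02746) = 0.70384
t = 4: p = 0.70384 + (-0.01565) = 0.68819
t = 5: p = 0.68819 + (-0.00892) = 0.67927
t = 6: p = 0.67927 + (-0.00509) = 0.67418

0.674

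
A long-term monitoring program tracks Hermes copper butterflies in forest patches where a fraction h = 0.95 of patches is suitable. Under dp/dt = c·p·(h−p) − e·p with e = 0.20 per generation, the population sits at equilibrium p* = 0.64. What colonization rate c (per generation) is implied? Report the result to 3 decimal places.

At equilibrium c(h−p*) = e, so c = e/(h−p*).
c = 0.20/(0.95 − 0.64) = 0.20/0.3100 = 0.6452.

0.645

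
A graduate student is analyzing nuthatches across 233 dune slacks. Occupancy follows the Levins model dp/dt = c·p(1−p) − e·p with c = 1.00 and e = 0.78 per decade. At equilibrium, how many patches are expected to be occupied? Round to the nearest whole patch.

p* = 1 − e/c = 1 − 0.78/1.00 = 0.2200.
Expected occupied patches = N × p* = 233 × 0.2200 = 51.26 ≈ 51.

51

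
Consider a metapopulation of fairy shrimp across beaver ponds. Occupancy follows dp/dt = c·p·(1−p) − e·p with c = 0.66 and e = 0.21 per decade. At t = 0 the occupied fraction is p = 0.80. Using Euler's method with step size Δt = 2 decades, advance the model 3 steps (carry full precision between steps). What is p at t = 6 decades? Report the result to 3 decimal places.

0.682

Update rule: p ← p + [c·p·(1−p) − e·p]·Δt with Δt = 2.
t = 2: p = 0.80000 + (-0.12480) = 0.67520
t = 4: p = 0.67520 + (+0.00590) = 0.68110
t = 6: p = 0.68110 + (+0.00065) = 0.68175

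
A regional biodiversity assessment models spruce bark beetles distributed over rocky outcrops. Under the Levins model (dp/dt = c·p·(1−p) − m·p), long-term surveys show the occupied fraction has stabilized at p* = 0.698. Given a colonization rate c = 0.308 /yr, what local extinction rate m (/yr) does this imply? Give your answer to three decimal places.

At equilibrium c(1−p*) = m.
m = 0.308 × (1 − 0.698) = 0.308 × 0.3020 = 0.0930.

0.093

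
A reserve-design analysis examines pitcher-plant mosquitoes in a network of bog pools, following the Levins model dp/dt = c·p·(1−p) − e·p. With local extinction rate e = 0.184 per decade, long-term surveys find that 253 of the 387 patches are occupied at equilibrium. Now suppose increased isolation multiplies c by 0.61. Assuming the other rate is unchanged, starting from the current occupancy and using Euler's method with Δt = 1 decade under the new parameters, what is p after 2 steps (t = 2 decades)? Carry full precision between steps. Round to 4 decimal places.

0.5725

Observed p* = 253/387 = 0.65375.
Balance c(1−p*) = e gives c = e/(1 − 0.65375) = 0.184/0.34625 = 0.53140.
Starting from p₀ = 0.65375; update p ← p + (dp/dt)·Δt with the new parameters.
t = 1: p = 0.65375 + (-0.04691) = 0.60683
t = 2: p = 0.60683 + (-0.03432) = 0.57252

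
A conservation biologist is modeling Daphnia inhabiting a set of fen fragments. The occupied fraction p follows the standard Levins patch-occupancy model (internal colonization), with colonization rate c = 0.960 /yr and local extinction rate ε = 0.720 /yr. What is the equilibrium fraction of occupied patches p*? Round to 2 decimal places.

0.25

Setting dp/dt = 0 and dividing through by p* gives c·(1−p*) = ε.
So p* = 1 − ε/c = 1 − 0.720/0.960 = 1 − 0.7500 = 0.2500.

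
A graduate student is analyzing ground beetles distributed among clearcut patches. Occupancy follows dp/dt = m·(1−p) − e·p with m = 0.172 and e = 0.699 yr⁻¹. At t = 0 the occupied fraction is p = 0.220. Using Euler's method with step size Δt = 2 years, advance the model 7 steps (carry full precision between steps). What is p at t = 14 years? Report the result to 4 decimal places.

0.1947

Update rule: p ← p + [m·(1−p) − e·p]·Δt with Δt = 2.
t = 2: p = 0.22000 + (-0.03924) = 0.18076
t = 4: p = 0.18076 + (+0.02912) = 0.20988
t = 6: p = 0.20988 + (-0.02160) = 0.18827
t = 8: p = 0.18827 + (+0.01603) = 0.20430
t = 10: p = 0.20430 + (-0.01189) = 0.19241
t = 12: p = 0.19241 + (+0.00883) = 0.20123
t = 14: p = 0.20123 + (-0.00655) = 0.19468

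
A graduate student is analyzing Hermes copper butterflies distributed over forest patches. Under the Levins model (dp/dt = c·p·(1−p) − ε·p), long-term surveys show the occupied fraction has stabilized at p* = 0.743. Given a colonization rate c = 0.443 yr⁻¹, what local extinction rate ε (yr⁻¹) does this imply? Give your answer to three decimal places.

At equilibrium c(1−p*) = ε.
ε = 0.443 × (1 − 0.743) = 0.443 × 0.2570 = 0.1139.

0.114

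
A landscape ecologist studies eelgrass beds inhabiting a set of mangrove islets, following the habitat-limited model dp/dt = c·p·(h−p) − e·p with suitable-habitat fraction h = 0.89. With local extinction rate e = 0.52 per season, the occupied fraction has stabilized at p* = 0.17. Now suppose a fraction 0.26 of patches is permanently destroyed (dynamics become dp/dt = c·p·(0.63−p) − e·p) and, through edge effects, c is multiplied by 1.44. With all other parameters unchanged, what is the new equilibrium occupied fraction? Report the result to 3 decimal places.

Balance c(h−p*) = e gives c = e/(0.89 − 0.17000) = 0.52/0.72000 = 0.72222.
New p* = 0.63 − e/c = 0.63 − 0.52000/1.04000 = 0.13000.

0.130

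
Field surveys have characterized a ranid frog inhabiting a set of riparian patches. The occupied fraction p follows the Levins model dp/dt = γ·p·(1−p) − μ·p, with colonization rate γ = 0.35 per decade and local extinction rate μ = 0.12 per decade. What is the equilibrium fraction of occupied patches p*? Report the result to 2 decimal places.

Setting dp/dt = 0 and dividing through by p* gives γ·(1−p*) = μ.
So p* = 1 − μ/γ = 1 − 0.12/0.35 = 1 − 0.3429 = 0.6571.

0.66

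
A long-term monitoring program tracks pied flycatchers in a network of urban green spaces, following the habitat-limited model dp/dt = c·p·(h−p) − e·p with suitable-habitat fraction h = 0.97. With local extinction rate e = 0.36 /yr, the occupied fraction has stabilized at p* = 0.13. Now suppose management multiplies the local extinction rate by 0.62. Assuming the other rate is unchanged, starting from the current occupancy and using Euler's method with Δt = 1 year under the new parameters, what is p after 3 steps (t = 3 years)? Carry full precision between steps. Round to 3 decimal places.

Balance c(h−p*) = e gives c = e/(0.97 − 0.13000) = 0.36/0.84000 = 0.42857.
Starting from p₀ = 0.13000; update p ← p + (dp/dt)·Δt with the new parameters.
t = 1: p = 0.13000 + (+0.01778) = 0.14778
t = 2: p = 0.14778 + (+0.01909) = 0.16687
t = 3: p = 0.16687 + (+0.02019) = 0.18707

0.187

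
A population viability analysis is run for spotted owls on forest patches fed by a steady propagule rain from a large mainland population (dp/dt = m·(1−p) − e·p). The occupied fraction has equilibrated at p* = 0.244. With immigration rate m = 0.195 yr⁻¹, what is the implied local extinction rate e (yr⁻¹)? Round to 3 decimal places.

0.604

At equilibrium m(1−p*) = e·p*, so e = m(1−p*)/p*.
e = 0.195 × 0.7560 / 0.244 = 0.6042.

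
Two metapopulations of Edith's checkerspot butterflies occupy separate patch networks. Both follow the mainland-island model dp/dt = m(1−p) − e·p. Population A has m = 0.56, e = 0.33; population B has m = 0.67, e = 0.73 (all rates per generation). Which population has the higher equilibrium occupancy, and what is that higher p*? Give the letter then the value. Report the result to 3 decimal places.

A: p*_A = m/(m+e) = 0.56/0.8900 = 0.6292.
B: p*_B = 0.67/1.4000 = 0.4786.
A is higher at 0.6292.

A, 0.629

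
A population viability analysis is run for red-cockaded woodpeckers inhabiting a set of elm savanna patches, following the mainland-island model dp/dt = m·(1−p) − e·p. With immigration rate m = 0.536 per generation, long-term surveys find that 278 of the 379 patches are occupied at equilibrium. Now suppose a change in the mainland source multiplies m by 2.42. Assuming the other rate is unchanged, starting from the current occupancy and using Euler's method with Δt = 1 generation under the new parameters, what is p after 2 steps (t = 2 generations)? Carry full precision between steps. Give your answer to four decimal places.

0.8366

Observed p* = 278/379 = 0.73351.
Balance m(1−p*) = e·p* gives e = m(1−p*)/p* = 0.536×0.26649/0.73351 = 0.19473.
Starting from p₀ = 0.73351; update p ← p + (dp/dt)·Δt with the new parameters.
  1  |  dp/dt·Δt = +0.202831  |  p_1 = 0.936341
  2  |  dp/dt·Δt = -0.099763  |  p_2 = 0.836577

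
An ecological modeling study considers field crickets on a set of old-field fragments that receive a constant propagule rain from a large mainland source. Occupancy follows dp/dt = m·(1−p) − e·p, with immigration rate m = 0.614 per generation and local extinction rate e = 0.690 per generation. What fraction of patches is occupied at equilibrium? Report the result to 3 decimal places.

0.471

At equilibrium the propagule rain into empty patches balances local extinction: m(1−p*) = e·p*.
p* = m/(m+e) = 0.614/(0.614+0.690) = 0.614/1.3040 = 0.4709.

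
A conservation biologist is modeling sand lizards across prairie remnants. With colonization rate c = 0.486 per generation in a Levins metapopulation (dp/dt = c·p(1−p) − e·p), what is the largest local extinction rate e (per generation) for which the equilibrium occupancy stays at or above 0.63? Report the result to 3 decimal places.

1 − e/c ≥ 0.63 ⇒ e ≤ c(1 − 0.63) = 0.486 × 0.3700.
e_max = 0.1798.

0.180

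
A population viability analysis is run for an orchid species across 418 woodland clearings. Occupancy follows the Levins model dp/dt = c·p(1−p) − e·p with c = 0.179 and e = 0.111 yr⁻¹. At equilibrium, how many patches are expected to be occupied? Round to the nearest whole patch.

p* = 1 − e/c = 1 − 0.111/0.179 = 0.3799.
Expected occupied patches = N × p* = 418 × 0.3799 = 158.79 ≈ 159.

159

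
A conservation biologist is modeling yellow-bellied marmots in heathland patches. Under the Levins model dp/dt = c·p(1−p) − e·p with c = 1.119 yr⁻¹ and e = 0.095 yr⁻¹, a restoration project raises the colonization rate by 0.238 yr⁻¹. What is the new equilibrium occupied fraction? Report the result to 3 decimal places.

Before: p* = 1 − 0.095/1.119 = 0.9151.
After the change, c = 1.357, e = 0.095, so p* = 1 − 0.095/1.357 = 0.9300.

0.930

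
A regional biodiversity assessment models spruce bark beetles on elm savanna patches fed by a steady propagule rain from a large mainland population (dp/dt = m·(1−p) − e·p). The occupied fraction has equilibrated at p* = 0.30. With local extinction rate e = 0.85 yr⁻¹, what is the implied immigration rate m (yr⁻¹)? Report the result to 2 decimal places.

0.36

At equilibrium m(1−p*) = e·p*, so m = e·p*/(1−p*).
m = 0.85 × 0.30 / 0.7000 = 0.2550/0.7000 = 0.3643.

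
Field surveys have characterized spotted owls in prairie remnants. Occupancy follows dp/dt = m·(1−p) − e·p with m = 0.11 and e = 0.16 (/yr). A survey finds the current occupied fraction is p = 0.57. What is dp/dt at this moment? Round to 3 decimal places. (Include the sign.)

Colonization term: m·(1−p) = 0.11×0.4300 = 0.04730.
Extinction term: e·p = 0.09120.
dp/dt = 0.04730 − 0.09120 = -0.04390.

-0.044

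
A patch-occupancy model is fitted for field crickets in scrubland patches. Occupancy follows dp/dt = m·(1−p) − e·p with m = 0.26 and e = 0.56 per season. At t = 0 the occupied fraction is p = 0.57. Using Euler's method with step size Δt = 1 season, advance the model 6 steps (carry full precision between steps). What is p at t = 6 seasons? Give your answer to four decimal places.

0.3171

Update rule: p ← p + [m·(1−p) − e·p]·Δt with Δt = 1.
t = 1: p = 0.57000 + (-0.20740) = 0.36260
t = 2: p = 0.36260 + (-0.03733) = 0.32527
t = 3: p = 0.32527 + (-0.00672) = 0.31855
t = 4: p = 0.31855 + (-0.00121) = 0.31734
t = 5: p = 0.31734 + (-0.00022) = 0.31712
t = 6: p = 0.31712 + (-0.00004) = 0.31708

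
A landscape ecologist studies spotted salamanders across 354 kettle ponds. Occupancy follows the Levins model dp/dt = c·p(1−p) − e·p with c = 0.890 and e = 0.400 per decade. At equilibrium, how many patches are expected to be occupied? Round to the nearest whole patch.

p* = 1 − e/c = 1 − 0.400/0.890 = 0.5506.
Expected occupied patches = N × p* = 354 × 0.5506 = 194.90 ≈ 195.

195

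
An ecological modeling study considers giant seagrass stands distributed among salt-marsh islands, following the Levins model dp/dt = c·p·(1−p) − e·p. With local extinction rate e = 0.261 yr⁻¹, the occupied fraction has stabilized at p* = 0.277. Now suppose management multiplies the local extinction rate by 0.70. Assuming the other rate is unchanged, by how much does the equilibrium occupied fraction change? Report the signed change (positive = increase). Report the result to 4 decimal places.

0.2169

Balance c(1−p*) = e gives c = e/(1 − 0.27700) = 0.261/0.72300 = 0.36100.
New p* = 1 − e/c = 1 − 0.18270/0.36100 = 0.49391.
Δp* = 0.49391 − 0.27700 = +0.21691.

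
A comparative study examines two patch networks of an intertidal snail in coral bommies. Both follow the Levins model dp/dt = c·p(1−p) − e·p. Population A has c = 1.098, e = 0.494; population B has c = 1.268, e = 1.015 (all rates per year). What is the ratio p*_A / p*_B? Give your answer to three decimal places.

A: p*_A = 1 − 0.494/1.098 = 0.5501.
B: p*_B = 1 − 1.015/1.268 = 0.1995.
p*_A / p*_B = 0.5501/0.1995 = 2.7570.

2.757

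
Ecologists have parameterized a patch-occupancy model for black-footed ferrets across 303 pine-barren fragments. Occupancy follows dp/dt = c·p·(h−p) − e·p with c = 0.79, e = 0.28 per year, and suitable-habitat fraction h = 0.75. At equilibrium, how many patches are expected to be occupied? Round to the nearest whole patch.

p* = h − e/c = 0.75 − 0.3544 = 0.3956.
Expected occupied patches = N × p* = 303 × 0.3956 = 119.86 ≈ 120.

120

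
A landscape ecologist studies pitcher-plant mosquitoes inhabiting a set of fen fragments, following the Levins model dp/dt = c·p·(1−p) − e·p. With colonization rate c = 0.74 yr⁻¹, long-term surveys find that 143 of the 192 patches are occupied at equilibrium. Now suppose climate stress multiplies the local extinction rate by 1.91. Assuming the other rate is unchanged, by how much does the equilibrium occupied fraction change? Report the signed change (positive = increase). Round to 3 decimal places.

-0.232

Observed p* = 143/192 = 0.74479.
Balance c(1−p*) = e gives e = 0.74×(1 − 0.74479) = 0.18886.
New p* = 1 − e/c = 1 − 0.36072/0.74000 = 0.51254.
Δp* = 0.51254 − 0.74479 = -0.23225.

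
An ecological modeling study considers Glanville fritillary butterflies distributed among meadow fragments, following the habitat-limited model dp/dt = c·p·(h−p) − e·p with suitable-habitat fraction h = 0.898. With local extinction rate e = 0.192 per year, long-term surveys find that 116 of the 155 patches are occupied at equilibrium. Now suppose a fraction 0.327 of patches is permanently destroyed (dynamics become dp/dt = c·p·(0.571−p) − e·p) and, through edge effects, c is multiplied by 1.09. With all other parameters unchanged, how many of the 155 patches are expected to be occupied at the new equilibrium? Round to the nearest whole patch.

67

Observed p* = 116/155 = 0.74839.
Balance c(h−p*) = e gives c = e/(0.898 − 0.74839) = 0.192/0.14961 = 1.28334.
New p* = 0.571 − e/c = 0.571 − 0.19200/1.39884 = 0.43374.
Expected occupied = 155 × 0.43374 = 67.23 ≈ 67.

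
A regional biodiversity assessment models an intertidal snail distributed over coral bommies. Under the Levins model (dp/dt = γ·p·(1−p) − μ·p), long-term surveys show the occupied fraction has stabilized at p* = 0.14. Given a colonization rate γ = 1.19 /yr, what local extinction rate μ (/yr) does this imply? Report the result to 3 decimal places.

At equilibrium γ(1−p*) = μ.
μ = 1.19 × (1 − 0.14) = 1.19 × 0.8600 = 1.0234.

1.023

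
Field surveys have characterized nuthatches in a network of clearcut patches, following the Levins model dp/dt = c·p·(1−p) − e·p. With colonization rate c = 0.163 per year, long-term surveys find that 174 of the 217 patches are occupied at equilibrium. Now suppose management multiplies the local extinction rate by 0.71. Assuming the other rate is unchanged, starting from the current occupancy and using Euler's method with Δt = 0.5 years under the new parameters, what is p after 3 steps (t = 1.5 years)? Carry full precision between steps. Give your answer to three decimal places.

0.812

Observed p* = 174/217 = 0.80184.
Balance c(1−p*) = e gives e = 0.163×(1 − 0.80184) = 0.03230.
Starting from p₀ = 0.80184; update p ← p + (dp/dt)·Δt with the new parameters.
p: 0.80184 → 0.80560  (Δp = +0.00376)
p: 0.80560 → 0.80913  (Δp = +0.00353)
p: 0.80913 → 0.81243  (Δp = +0.00331)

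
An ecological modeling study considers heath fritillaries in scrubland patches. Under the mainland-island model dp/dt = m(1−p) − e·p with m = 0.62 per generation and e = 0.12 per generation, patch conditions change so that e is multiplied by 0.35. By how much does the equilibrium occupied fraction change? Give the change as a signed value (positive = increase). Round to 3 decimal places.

0.099

Before: p* = 0.62/(0.62+0.12) = 0.8378.
After: m = 0.62, e = 0.042; p* = 0.62/0.6620 = 0.9366.
Δp* = 0.9366 − 0.8378 = +0.0987.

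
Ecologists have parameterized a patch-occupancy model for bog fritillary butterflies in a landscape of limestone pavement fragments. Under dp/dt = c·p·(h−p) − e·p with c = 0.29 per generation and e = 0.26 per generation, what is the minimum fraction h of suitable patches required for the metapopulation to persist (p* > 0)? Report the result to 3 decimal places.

0.897

p* = h − e/c is positive only when h > e/c.
h_min = e/c = 0.26/0.29 = 0.8966.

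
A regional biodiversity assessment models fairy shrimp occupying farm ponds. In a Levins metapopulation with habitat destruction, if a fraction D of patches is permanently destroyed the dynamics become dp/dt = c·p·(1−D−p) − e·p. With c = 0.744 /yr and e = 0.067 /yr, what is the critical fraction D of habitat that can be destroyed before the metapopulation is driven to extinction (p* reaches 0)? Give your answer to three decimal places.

0.910

The nontrivial equilibrium is p* = (1−D) − e/c; extinction occurs when this hits zero.
So D_crit = 1 − e/c = 1 − 0.067/0.744 = 1 − 0.0901 = 0.9099.
Note this equals the original equilibrium occupancy — the Levins extinction-debt result.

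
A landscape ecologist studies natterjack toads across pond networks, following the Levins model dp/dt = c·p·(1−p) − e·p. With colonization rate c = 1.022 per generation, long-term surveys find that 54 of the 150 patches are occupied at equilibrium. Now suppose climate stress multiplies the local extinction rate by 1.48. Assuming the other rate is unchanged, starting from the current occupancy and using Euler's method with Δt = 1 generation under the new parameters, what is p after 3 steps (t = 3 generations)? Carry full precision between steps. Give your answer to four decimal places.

Observed p* = 54/150 = 0.36000.
Balance c(1−p*) = e gives e = 1.022×(1 − 0.36000) = 0.65408.
Starting from p₀ = 0.36000; update p ← p + (dp/dt)·Δt with the new parameters.
step 1: Δp = -0.11303, p = 0.24697
step 2: Δp = -0.04901, p = 0.19796
step 3: Δp = -0.02937, p = 0.16859

0.1686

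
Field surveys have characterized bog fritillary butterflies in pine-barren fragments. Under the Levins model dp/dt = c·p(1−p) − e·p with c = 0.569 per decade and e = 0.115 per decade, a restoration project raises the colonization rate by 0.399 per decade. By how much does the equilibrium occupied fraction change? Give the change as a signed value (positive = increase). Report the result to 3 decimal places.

0.083

Before: p* = 1 − 0.115/0.569 = 0.7979.
After the change, c = 0.968, e = 0.115, so p* = 1 − 0.115/0.968 = 0.8812.
Δp* = 0.8812 − 0.7979 = +0.0833.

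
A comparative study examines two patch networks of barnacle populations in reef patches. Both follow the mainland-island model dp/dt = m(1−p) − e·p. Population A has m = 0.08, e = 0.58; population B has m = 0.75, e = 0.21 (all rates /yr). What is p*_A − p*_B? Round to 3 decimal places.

A: p*_A = m/(m+e) = 0.08/0.6600 = 0.1212.
B: p*_B = 0.75/0.9600 = 0.7812.
p*_A − p*_B = 0.1212 − 0.7812 = -0.6600.

-0.660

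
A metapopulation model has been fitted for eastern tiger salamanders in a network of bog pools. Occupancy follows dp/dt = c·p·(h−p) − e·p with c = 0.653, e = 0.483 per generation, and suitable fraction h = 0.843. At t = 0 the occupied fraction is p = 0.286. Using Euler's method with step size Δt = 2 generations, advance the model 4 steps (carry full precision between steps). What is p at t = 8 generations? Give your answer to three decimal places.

Update rule: p ← p + [c·p·(h−p) − e·p]·Δt with Δt = 2.
step 1: Δp = -0.06823, p = 0.21777
step 2: Δp = -0.03255, p = 0.18523
step 3: Δp = -0.01981, p = 0.16542
step 4: Δp = -0.01341, p = 0.15201

0.152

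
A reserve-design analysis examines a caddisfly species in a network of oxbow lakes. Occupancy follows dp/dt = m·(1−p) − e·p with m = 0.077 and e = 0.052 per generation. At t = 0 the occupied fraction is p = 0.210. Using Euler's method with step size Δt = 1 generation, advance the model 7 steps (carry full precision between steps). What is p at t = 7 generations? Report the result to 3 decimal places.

Update rule: p ← p + [m·(1−p) − e·p]·Δt with Δt = 1.
  1  |  dp/dt·Δt = +0.049910  |  p_1 = 0.259910
  2  |  dp/dt·Δt = +0.043472  |  p_2 = 0.303382
  3  |  dp/dt·Δt = +0.037864  |  p_3 = 0.341245
  4  |  dp/dt·Δt = +0.032979  |  p_4 = 0.374225
  5  |  dp/dt·Δt = +0.028725  |  p_5 = 0.402950
  6  |  dp/dt·Δt = +0.025019  |  p_6 = 0.427969
  7  |  dp/dt·Δt = +0.021792  |  p_7 = 0.449761

0.450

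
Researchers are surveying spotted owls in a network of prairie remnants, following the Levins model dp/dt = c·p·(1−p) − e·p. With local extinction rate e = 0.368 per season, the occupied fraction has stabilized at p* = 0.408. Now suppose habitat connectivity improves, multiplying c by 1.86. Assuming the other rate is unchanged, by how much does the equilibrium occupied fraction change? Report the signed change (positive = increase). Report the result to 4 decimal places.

0.2737

Balance c(1−p*) = e gives c = e/(1 − 0.40800) = 0.368/0.59200 = 0.62162.
New p* = 1 − e/c = 1 − 0.36800/1.15621 = 0.68172.
Δp* = 0.68172 − 0.40800 = +0.27372.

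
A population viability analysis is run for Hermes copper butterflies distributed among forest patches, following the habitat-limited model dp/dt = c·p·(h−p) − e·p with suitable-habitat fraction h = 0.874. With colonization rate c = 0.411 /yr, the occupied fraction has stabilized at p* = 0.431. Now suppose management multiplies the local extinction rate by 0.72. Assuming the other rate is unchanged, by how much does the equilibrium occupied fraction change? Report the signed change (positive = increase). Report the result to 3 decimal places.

Balance c(h−p*) = e gives e = 0.411×(0.874 − 0.43100) = 0.18207.
New p* = 0.874 − e/c = 0.874 − 0.13109/0.41100 = 0.55505.
Δp* = 0.55505 − 0.43100 = +0.12405.

0.124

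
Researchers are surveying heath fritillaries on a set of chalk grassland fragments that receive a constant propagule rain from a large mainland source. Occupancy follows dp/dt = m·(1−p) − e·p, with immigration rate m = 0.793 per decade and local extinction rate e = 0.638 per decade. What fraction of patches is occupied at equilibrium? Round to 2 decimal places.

Setting dp/dt = 0: m − m·p* = e·p*, so m = (m+e)·p*.
p* = m/(m+e) = 0.793/(0.793+0.638) = 0.793/1.4310 = 0.5542.

0.55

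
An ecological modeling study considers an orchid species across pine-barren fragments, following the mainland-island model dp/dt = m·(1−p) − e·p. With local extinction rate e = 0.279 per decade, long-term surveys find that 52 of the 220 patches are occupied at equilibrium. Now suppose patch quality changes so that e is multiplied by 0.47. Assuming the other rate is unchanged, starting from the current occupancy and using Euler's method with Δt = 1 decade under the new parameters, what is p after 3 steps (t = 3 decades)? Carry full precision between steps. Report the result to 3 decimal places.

0.320

Observed p* = 52/220 = 0.23636.
Balance m(1−p*) = e·p* gives m = e·p*/(1−p*) = 0.279×0.23636/0.76364 = 0.08636.
Starting from p₀ = 0.23636; update p ← p + (dp/dt)·Δt with the new parameters.
t = 1: p = 0.23636 + (+0.03495) = 0.27131
t = 2: p = 0.27131 + (+0.02735) = 0.29866
t = 3: p = 0.29866 + (+0.02140) = 0.32007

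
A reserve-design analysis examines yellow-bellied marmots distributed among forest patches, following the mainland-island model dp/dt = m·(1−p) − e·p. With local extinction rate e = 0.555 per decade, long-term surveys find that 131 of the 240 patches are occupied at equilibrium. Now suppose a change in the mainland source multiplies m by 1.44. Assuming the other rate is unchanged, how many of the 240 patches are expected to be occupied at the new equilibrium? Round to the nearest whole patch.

Observed p* = 131/240 = 0.54583.
Balance m(1−p*) = e·p* gives m = e·p*/(1−p*) = 0.555×0.54583/0.45417 = 0.66701.
New p* = m/(m+e) = 0.96049/(0.96049+0.55500) = 0.63378.
Expected occupied = 240 × 0.63378 = 152.11 ≈ 152.

152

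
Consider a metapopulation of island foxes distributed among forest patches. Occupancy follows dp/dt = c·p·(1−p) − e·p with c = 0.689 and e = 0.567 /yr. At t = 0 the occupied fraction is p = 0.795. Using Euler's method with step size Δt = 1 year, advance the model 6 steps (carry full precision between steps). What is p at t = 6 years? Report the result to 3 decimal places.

Update rule: p ← p + [c·p·(1−p) − e·p]·Δt with Δt = 1.
p: 0.79500 → 0.45652  (Δp = -0.33848)
p: 0.45652 → 0.36862  (Δp = -0.08790)
p: 0.36862 → 0.31997  (Δp = -0.04865)
p: 0.31997 → 0.28847  (Δp = -0.03150)
p: 0.28847 → 0.26633  (Δp = -0.02214)
p: 0.26633 → 0.24995  (Δp = -0.01638)

0.250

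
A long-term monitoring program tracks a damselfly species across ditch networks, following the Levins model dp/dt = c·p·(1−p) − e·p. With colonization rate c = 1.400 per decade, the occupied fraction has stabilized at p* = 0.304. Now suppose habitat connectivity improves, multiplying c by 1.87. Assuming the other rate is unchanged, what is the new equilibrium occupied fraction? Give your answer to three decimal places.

Balance c(1−p*) = e gives e = 1.400×(1 − 0.30400) = 0.97440.
New p* = 1 − e/c = 1 − 0.97440/2.61800 = 0.62781.

0.628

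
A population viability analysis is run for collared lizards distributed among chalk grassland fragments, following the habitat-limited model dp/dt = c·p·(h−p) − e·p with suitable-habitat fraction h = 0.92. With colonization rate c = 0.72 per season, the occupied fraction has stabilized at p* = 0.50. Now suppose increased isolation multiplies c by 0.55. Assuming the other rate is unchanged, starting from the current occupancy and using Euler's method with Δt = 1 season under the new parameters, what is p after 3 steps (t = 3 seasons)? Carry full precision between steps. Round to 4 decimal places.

0.3500

Balance c(h−p*) = e gives e = 0.72×(0.92 − 0.50000) = 0.30240.
Starting from p₀ = 0.50000; update p ← p + (dp/dt)·Δt with the new parameters.
  1  |  dp/dt·Δt = -0.068040  |  p_1 = 0.431960
  2  |  dp/dt·Δt = -0.047142  |  p_2 = 0.384818
  3  |  dp/dt·Δt = -0.034814  |  p_3 = 0.350004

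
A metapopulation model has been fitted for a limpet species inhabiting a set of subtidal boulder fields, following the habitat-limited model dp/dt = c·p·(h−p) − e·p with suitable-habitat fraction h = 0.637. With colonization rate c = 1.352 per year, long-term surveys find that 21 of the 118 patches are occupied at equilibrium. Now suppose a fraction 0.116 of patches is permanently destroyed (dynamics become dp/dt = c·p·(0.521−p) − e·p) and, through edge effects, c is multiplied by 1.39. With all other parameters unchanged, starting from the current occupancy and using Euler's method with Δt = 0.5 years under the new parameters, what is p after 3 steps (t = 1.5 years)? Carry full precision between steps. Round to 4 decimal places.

0.1834

Observed p* = 21/118 = 0.17797.
Balance c(h−p*) = e gives e = 1.352×(0.637 − 0.17797) = 0.62061.
Starting from p₀ = 0.17797; update p ← p + (dp/dt)·Δt with the new parameters.
  1  |  dp/dt·Δt = +0.002139  |  p_1 = 0.180106
  2  |  dp/dt·Δt = +0.001803  |  p_2 = 0.181909
  3  |  dp/dt·Δt = +0.001513  |  p_3 = 0.183422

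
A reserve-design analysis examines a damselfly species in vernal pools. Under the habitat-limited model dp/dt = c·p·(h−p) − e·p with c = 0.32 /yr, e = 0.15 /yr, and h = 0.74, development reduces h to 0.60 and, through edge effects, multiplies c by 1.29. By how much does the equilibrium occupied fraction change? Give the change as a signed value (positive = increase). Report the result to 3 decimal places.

-0.035

Before: p* = h − e/c = 0.74 − 0.15/0.32 = 0.74 − 0.4688 = 0.2712.
After: c = 0.4128, e = 0.15, h = 0.60; p* = 0.60 − 0.15/0.4128 = 0.2366.
Δp* = 0.2366 − 0.2712 = -0.0346.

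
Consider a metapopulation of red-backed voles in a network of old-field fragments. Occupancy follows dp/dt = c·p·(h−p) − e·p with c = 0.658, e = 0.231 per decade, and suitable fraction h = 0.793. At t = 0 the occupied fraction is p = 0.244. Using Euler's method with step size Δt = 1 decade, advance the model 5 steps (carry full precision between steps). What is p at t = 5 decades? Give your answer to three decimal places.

0.377

Update rule: p ← p + [c·p·(h−p) − e·p]·Δt with Δt = 1.
step 1: Δp = +0.03178, p = 0.27578
step 2: Δp = +0.03015, p = 0.30593
step 3: Δp = +0.02738, p = 0.33331
step 4: Δp = +0.02382, p = 0.35713
step 5: Δp = +0.01993, p = 0.37706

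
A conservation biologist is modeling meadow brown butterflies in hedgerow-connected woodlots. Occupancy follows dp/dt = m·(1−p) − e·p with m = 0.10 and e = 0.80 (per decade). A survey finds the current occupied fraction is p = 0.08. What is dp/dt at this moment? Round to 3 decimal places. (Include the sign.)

Colonization term: m·(1−p) = 0.10×0.9200 = 0.09200.
Extinction term: e·p = 0.06400.
dp/dt = 0.09200 − 0.06400 = 0.02800.

0.028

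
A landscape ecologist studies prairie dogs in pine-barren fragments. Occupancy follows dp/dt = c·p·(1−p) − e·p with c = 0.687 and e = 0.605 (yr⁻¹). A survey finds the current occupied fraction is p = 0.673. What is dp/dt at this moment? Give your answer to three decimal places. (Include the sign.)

-0.256

Colonization term: c·p·(1−p) = 0.687×0.673×0.3270 = 0.15119.
Extinction term: e·p = 0.40716.
dp/dt = 0.15119 − 0.40716 = -0.25598.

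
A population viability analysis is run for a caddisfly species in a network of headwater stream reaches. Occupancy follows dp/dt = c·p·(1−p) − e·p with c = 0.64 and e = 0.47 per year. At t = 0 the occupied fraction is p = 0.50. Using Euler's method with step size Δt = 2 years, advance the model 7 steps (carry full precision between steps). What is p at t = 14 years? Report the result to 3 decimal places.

0.270

Update rule: p ← p + [c·p·(1−p) − e·p]·Δt with Δt = 2.
t = 2: p = 0.50000 + (-0.15000) = 0.35000
t = 4: p = 0.35000 + (-0.03780) = 0.31220
t = 6: p = 0.31220 + (-0.01861) = 0.29359
t = 8: p = 0.29359 + (-0.01051) = 0.28308
t = 10: p = 0.28308 + (-0.00632) = 0.27676
t = 12: p = 0.27676 + (-0.00394) = 0.27281
t = 14: p = 0.27281 + (-0.00251) = 0.27030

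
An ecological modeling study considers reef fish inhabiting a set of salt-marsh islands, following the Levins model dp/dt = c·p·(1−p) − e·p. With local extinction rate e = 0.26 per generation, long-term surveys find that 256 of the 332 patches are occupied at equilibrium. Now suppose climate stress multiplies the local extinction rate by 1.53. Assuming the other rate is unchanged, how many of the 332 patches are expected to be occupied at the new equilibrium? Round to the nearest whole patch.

216

Observed p* = 256/332 = 0.77108.
Balance c(1−p*) = e gives c = e/(1 − 0.77108) = 0.26/0.22892 = 1.13577.
New p* = 1 − e/c = 1 − 0.39780/1.13577 = 0.64975.
Expected occupied = 332 × 0.64975 = 215.72 ≈ 216.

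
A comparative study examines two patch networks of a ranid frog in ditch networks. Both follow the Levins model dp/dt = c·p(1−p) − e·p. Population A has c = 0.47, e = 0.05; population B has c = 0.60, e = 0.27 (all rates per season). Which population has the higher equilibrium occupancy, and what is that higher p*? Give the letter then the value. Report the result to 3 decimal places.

A: p*_A = 1 − 0.05/0.47 = 0.8936.
B: p*_B = 1 − 0.27/0.60 = 0.5500.
A is higher at 0.8936.

A, 0.894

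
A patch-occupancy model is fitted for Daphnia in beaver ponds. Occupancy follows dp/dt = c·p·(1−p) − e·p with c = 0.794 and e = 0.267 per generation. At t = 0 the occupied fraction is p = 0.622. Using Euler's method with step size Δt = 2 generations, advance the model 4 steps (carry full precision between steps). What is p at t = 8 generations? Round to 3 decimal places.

0.664

Update rule: p ← p + [c·p·(1−p) − e·p]·Δt with Δt = 2.
step 1: Δp = +0.04122, p = 0.66322
step 2: Δp = +0.00054, p = 0.66376
step 3: Δp = -0.00003, p = 0.66373
step 4: Δp = +0.00000, p = 0.66373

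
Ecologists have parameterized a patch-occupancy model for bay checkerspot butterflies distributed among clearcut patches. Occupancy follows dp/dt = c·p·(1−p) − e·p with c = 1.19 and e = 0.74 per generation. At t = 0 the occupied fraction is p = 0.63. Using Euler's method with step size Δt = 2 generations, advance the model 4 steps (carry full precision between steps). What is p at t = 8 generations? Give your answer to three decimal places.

Update rule: p ← p + [c·p·(1−p) − e·p]·Δt with Δt = 2.
t = 2: p = 0.63000 + (-0.37762) = 0.25238
t = 4: p = 0.25238 + (+0.07555) = 0.32792
t = 6: p = 0.32792 + (+0.03920) = 0.36712
t = 8: p = 0.36712 + (+0.00963) = 0.37676

0.377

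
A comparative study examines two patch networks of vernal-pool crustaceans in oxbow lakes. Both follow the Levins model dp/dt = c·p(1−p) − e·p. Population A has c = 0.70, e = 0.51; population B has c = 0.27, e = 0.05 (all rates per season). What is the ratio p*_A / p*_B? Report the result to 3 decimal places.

0.333

A: p*_A = 1 − 0.51/0.70 = 0.2714.
B: p*_B = 1 − 0.05/0.27 = 0.8148.
p*_A / p*_B = 0.2714/0.8148 = 0.3331.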